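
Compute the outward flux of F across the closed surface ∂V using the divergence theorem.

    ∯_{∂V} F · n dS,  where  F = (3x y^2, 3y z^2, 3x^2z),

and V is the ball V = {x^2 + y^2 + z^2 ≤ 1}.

By the divergence theorem,

    ∯_{∂V} F · n dS = ∭_V (∇ · F) dV.

Compute the divergence:
    ∇ · F = ∂F_x/∂x + ∂F_y/∂y + ∂F_z/∂z = 3y^2 + 3z^2 + 3x^2 = 3x^2 + 3y^2 + 3z^2.

In spherical coordinates, x = ρ sin(φ) cos(θ), y = ρ sin(φ) sin(θ), z = ρ cos(φ), dV = ρ^2 sin(φ) dρ dφ dθ, with 0 ≤ ρ ≤ 1, 0 ≤ φ ≤ π, 0 ≤ θ ≤ 2π.

The integrand, after substitution and multiplying by the volume element, becomes (3ρ^2) · ρ^2 sin(φ), so

    ∭_V (∇·F) dV = ∫_0^{2π} ∫_0^{π} ∫_0^{1} (3ρ^2) · ρ^2 sin(φ) dρ dφ dθ.

Inner (ρ from 0 to 1): 3sin(φ)/5.
Middle (φ from 0 to π): 6/5.
Outer (θ from 0 to 2π): 12π/5.

Therefore ∯_{∂V} F · n dS = 12π/5.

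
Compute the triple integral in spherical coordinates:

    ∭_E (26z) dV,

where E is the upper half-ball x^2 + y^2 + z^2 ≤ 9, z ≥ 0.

In spherical coordinates, x = ρ sin(φ) cos(θ), y = ρ sin(φ) sin(θ), z = ρ cos(φ), and dV = ρ^2 sin(φ) dρ dφ dθ.

The integrand becomes 26ρ cos(φ), so

    ∭_E (26z) dV = ∫_{0}^{2π} ∫_{0}^{π/2} ∫_{0}^{3} (26ρ cos(φ)) · ρ^2 sin(φ) dρ dφ dθ.

Inner (ρ): 1053sin(2φ)/4.
Middle (φ): 1053/4.
Outer (θ): 1053π/2.

Therefore the triple integral equals 1053π/2.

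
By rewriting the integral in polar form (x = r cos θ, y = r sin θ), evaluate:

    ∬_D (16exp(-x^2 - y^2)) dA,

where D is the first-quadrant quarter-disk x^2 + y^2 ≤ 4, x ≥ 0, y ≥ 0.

The region D is 0 ≤ r ≤ 2, 0 ≤ θ ≤ π/2 in polar coordinates, where x = r cos(θ), y = r sin(θ), and dA = r dr dθ.

Under the substitution, the integrand becomes 16exp(-r^2), so

    ∬_D (16exp(-x^2 - y^2)) dA = ∫_{0}^{π/2} ∫_{0}^{2} (16exp(-r^2)) · r dr dθ.

Inner integral (in r): ∫_{0}^{2} (16exp(-r^2)) · r dr = 8 - 8exp(-4).

Outer integral (in θ): ∫_{0}^{π/2} (8 - 8exp(-4)) dθ = -4π exp(-4) + 4π.

Therefore ∬_D (16exp(-x^2 - y^2)) dA = -4π exp(-4) + 4π.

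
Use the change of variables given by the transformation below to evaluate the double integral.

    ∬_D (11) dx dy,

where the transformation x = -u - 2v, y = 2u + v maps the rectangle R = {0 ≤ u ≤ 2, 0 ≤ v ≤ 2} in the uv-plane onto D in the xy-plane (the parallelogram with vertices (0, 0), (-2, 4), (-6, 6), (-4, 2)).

Compute the Jacobian determinant of (x, y) with respect to (u, v):

    ∂(x,y)/∂(u,v) = | -1  -2 | = (-1)(1) - (-2)(2) = 3.
                   | 2  1 |

Its absolute value is |J| = 3 (the area scaling factor).

Substituting x = -u - 2v, y = 2u + v into the integrand,

    11 → 11,

so the integral becomes

    ∬_R (11) · |J| du dv = ∫_0^2 ∫_0^2 (33) dv du.

Inner (v): 66.
Outer (u): 132.

Therefore ∬_D (11) dx dy = 132.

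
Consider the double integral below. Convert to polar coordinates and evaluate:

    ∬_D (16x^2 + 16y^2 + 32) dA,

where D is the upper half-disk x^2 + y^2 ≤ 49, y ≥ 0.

The region D is 0 ≤ r ≤ 7, 0 ≤ θ ≤ π in polar coordinates, where x = r cos(θ), y = r sin(θ), and dA = r dr dθ.

Under the substitution, the integrand becomes 16r^2 + 32, so

    ∬_D (16x^2 + 16y^2 + 32) dA = ∫_{0}^{π} ∫_{0}^{7} (16r^2 + 32) · r dr dθ.

Inner integral (in r): ∫_{0}^{7} (16r^2 + 32) · r dr = 10388.

Outer integral (in θ): ∫_{0}^{π} (10388) dθ = 10388π.

Therefore ∬_D (16x^2 + 16y^2 + 32) dA = 10388π.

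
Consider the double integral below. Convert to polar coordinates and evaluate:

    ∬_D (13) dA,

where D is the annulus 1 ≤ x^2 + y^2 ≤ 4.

The region D is 1 ≤ r ≤ 2, 0 ≤ θ ≤ 2π in polar coordinates, where x = r cos(θ), y = r sin(θ), and dA = r dr dθ.

Under the substitution, the integrand becomes 13, so

    ∬_D (13) dA = ∫_{0}^{2π} ∫_{1}^{2} (13) · r dr dθ.

Inner integral (in r): ∫_{1}^{2} (13) · r dr = 39/2.

Outer integral (in θ): ∫_{0}^{2π} (39/2) dθ = 39π.

Therefore ∬_D (13) dA = 39π.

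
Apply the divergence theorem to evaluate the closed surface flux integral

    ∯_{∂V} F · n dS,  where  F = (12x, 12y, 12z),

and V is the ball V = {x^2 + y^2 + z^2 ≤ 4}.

By the divergence theorem,

    ∯_{∂V} F · n dS = ∭_V (∇ · F) dV.

Compute the divergence:
    ∇ · F = ∂F_x/∂x + ∂F_y/∂y + ∂F_z/∂z = 12 + 12 + 12 = 36.

In spherical coordinates, x = ρ sin(φ) cos(θ), y = ρ sin(φ) sin(θ), z = ρ cos(φ), dV = ρ^2 sin(φ) dρ dφ dθ, with 0 ≤ ρ ≤ 2, 0 ≤ φ ≤ π, 0 ≤ θ ≤ 2π.

The integrand, after substitution and multiplying by the volume element, becomes (36) · ρ^2 sin(φ), so

    ∭_V (∇·F) dV = ∫_0^{2π} ∫_0^{π} ∫_0^{2} (36) · ρ^2 sin(φ) dρ dφ dθ.

Inner (ρ from 0 to 2): 96sin(φ).
Middle (φ from 0 to π): 192.
Outer (θ from 0 to 2π): 384π.

Therefore ∯_{∂V} F · n dS = 384π.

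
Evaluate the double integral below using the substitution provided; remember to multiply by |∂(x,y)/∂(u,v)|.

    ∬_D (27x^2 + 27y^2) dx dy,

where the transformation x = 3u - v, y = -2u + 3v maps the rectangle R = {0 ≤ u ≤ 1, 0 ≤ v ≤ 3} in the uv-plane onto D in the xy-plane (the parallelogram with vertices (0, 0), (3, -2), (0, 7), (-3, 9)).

Compute the Jacobian determinant of (x, y) with respect to (u, v):

    ∂(x,y)/∂(u,v) = | 3  -1 | = (3)(3) - (-1)(-2) = 7.
                   | -2  3 |

Its absolute value is |J| = 7 (the area scaling factor).

Substituting x = 3u - v, y = -2u + 3v into the integrand,

    27x^2 + 27y^2 → 351u^2 - 486u v + 270v^2,

so the integral becomes

    ∬_R (351u^2 - 486u v + 270v^2) · |J| du dv = ∫_0^1 ∫_0^3 (2457u^2 - 3402u v + 1890v^2) dv du.

Inner (v): 7371u^2 - 15309u + 17010.
Outer (u): 23625/2.

Therefore ∬_D (27x^2 + 27y^2) dx dy = 23625/2.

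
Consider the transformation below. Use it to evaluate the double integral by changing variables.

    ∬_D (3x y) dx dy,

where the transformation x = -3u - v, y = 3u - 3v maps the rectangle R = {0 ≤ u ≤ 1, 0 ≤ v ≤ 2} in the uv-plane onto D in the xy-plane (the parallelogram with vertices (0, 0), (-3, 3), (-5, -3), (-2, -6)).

Compute the Jacobian determinant of (x, y) with respect to (u, v):

    ∂(x,y)/∂(u,v) = | -3  -1 | = (-3)(-3) - (-1)(3) = 12.
                   | 3  -3 |

Its absolute value is |J| = 12 (the area scaling factor).

Substituting x = -3u - v, y = 3u - 3v into the integrand,

    3x y → -27u^2 + 18u v + 9v^2,

so the integral becomes

    ∬_R (-27u^2 + 18u v + 9v^2) · |J| du dv = ∫_0^1 ∫_0^2 (-324u^2 + 216u v + 108v^2) dv du.

Inner (v): -648u^2 + 432u + 288.
Outer (u): 288.

Therefore ∬_D (3x y) dx dy = 288.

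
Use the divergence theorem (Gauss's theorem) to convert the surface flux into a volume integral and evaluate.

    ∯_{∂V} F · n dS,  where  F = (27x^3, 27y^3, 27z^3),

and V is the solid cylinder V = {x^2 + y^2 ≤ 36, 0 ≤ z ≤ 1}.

By the divergence theorem,

    ∯_{∂V} F · n dS = ∭_V (∇ · F) dV.

Compute the divergence:
    ∇ · F = ∂F_x/∂x + ∂F_y/∂y + ∂F_z/∂z = 81x^2 + 81y^2 + 81z^2.

In cylindrical coordinates, x = r cos(θ), y = r sin(θ), z = z, dV = r dr dθ dz, with 0 ≤ r ≤ 6, 0 ≤ θ ≤ 2π, 0 ≤ z ≤ 1.

The integrand, after substitution and multiplying by the volume element, becomes (81r^2 + 81z^2) · r, so

    ∭_V (∇·F) dV = ∫_0^{2π} ∫_0^{6} ∫_0^{1} (81r^2 + 81z^2) · r dz dr dθ.

Inner (z from 0 to 1): 81r^3 + 27r.
Middle (r from 0 to 6): 26730.
Outer (θ from 0 to 2π): 53460π.

Therefore ∯_{∂V} F · n dS = 53460π.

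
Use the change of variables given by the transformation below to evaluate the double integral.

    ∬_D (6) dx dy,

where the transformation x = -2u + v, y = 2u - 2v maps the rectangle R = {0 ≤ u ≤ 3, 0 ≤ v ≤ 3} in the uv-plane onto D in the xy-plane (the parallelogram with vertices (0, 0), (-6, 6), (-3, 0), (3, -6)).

Compute the Jacobian determinant of (x, y) with respect to (u, v):

    ∂(x,y)/∂(u,v) = | -2  1 | = (-2)(-2) - (1)(2) = 2.
                   | 2  -2 |

Its absolute value is |J| = 2 (the area scaling factor).

Substituting x = -2u + v, y = 2u - 2v into the integrand,

    6 → 6,

so the integral becomes

    ∬_R (6) · |J| du dv = ∫_0^3 ∫_0^3 (12) dv du.

Inner (v): 36.
Outer (u): 108.

Therefore ∬_D (6) dx dy = 108.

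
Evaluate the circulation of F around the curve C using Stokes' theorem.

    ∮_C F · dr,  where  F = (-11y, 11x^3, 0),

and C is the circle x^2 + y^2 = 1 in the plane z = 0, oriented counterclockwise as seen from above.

Let S be the flat disk x^2 + y^2 ≤ 1 in the plane z = 0, with upward unit normal n̂ = ẑ. By Stokes' theorem,

    ∮_C F · dr = ∬_S (∇ × F) · n̂ dS = ∬_D (curl F)_z dA,

where D is the disk x^2 + y^2 ≤ 1.

Compute the curl of F = (-11y, 11x^3, 0):
    (∇ × F)_x = ∂F_z/∂y - ∂F_y/∂z = 0,
    (∇ × F)_y = ∂F_x/∂z - ∂F_z/∂x = 0,
    (∇ × F)_z = ∂F_y/∂x - ∂F_x/∂y = 33x^2 + 11.

On z = 0, (curl F)_z = 33x^2 + 11.

Convert to polar (x = r cos θ, y = r sin θ, dA = r dr dθ); the integrand becomes 33r^2cos(θ)^2 + 11, so

    ∬_D (curl F)_z dA = ∫_0^{2π} ∫_0^{1} (33r^2cos(θ)^2 + 11) · r dr dθ.

Inner (r from 0 to 1): 33cos(θ)^2/4 + 11/2.
Outer (θ from 0 to 2π): 77π/4.

Therefore ∮_C F · dr = 77π/4.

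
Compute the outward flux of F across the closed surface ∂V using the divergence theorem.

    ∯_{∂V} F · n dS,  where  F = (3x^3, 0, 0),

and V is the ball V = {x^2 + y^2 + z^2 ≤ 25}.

By the divergence theorem,

    ∯_{∂V} F · n dS = ∭_V (∇ · F) dV.

Compute the divergence:
    ∇ · F = ∂F_x/∂x + ∂F_y/∂y + ∂F_z/∂z = 9x^2 + 0 + 0 = 9x^2.

In spherical coordinates, x = ρ sin(φ) cos(θ), y = ρ sin(φ) sin(θ), z = ρ cos(φ), dV = ρ^2 sin(φ) dρ dφ dθ, with 0 ≤ ρ ≤ 5, 0 ≤ φ ≤ π, 0 ≤ θ ≤ 2π.

The integrand, after substitution and multiplying by the volume element, becomes (9ρ^2sin(φ)^2cos(θ)^2) · ρ^2 sin(φ), so

    ∭_V (∇·F) dV = ∫_0^{2π} ∫_0^{π} ∫_0^{5} (9ρ^2sin(φ)^2cos(θ)^2) · ρ^2 sin(φ) dρ dφ dθ.

Inner (ρ from 0 to 5): 5625sin(φ)^3cos(θ)^2.
Middle (φ from 0 to π): 7500cos(θ)^2.
Outer (θ from 0 to 2π): 7500π.

Therefore ∯_{∂V} F · n dS = 7500π.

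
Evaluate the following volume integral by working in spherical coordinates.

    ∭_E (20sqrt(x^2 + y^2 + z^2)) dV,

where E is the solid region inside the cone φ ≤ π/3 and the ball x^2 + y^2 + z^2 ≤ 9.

In spherical coordinates, x = ρ sin(φ) cos(θ), y = ρ sin(φ) sin(θ), z = ρ cos(φ), and dV = ρ^2 sin(φ) dρ dφ dθ.

The integrand becomes 20ρ, so

    ∭_E (20sqrt(x^2 + y^2 + z^2)) dV = ∫_{0}^{2π} ∫_{0}^{π/3} ∫_{0}^{3} (20ρ) · ρ^2 sin(φ) dρ dφ dθ.

Inner (ρ): 405sin(φ).
Middle (φ): 405/2.
Outer (θ): 405π.

Therefore the triple integral equals 405π.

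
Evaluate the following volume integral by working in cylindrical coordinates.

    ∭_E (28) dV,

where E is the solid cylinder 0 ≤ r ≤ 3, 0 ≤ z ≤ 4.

In cylindrical coordinates, x = r cos(θ), y = r sin(θ), z = z, and dV = r dr dθ dz.

The integrand becomes 28, so

    ∭_E (28) dV = ∫_{0}^{2π} ∫_{0}^{3} ∫_{0}^{4} (28) · r dz dr dθ.

Inner (z): 112r.
Middle (r from 0 to 3): 504.
Outer (θ): 1008π.

Therefore the triple integral equals 1008π.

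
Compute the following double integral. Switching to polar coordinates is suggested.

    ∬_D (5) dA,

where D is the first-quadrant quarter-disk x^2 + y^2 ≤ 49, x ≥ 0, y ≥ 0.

The region D is 0 ≤ r ≤ 7, 0 ≤ θ ≤ π/2 in polar coordinates, where x = r cos(θ), y = r sin(θ), and dA = r dr dθ.

Under the substitution, the integrand becomes 5, so

    ∬_D (5) dA = ∫_{0}^{π/2} ∫_{0}^{7} (5) · r dr dθ.

Inner integral (in r): ∫_{0}^{7} (5) · r dr = 245/2.

Outer integral (in θ): ∫_{0}^{π/2} (245/2) dθ = 245π/4.

Therefore ∬_D (5) dA = 245π/4.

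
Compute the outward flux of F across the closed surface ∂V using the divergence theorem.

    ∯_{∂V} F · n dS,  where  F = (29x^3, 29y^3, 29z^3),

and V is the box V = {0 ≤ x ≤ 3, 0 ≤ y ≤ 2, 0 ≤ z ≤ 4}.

By the divergence theorem,

    ∯_{∂V} F · n dS = ∭_V (∇ · F) dV.

Compute the divergence:
    ∇ · F = ∂F_x/∂x + ∂F_y/∂y + ∂F_z/∂z = 87x^2 + 87y^2 + 87z^2.

V is a rectangular box, so dV = dx dy dz with 0 ≤ x ≤ 3, 0 ≤ y ≤ 2, 0 ≤ z ≤ 4.

Integrate (87x^2 + 87y^2 + 87z^2) over V as an iterated integral:

    ∭_V (∇·F) dV = ∫_0^{3} ∫_0^{2} ∫_0^{4} (87x^2 + 87y^2 + 87z^2) dz dy dx.

Inner (z from 0 to 4): 348x^2 + 348y^2 + 1856.
Middle (y from 0 to 2): 696x^2 + 4640.
Outer (x from 0 to 3): 20184.

Therefore ∯_{∂V} F · n dS = 20184.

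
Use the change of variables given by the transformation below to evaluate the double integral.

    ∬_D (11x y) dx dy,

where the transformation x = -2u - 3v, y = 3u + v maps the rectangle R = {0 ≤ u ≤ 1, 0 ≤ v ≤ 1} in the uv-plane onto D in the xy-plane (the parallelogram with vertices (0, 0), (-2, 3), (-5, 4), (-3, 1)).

Compute the Jacobian determinant of (x, y) with respect to (u, v):

    ∂(x,y)/∂(u,v) = | -2  -3 | = (-2)(1) - (-3)(3) = 7.
                   | 3  1 |

Its absolute value is |J| = 7 (the area scaling factor).

Substituting x = -2u - 3v, y = 3u + v into the integrand,

    11x y → -66u^2 - 121u v - 33v^2,

so the integral becomes

    ∬_R (-66u^2 - 121u v - 33v^2) · |J| du dv = ∫_0^1 ∫_0^1 (-462u^2 - 847u v - 231v^2) dv du.

Inner (v): -462u^2 - 847u/2 - 77.
Outer (u): -1771/4.

Therefore ∬_D (11x y) dx dy = -1771/4.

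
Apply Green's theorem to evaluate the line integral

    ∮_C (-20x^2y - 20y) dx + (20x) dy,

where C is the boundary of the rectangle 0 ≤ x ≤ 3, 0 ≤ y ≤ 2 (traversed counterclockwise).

Green's theorem converts the closed line integral into a double integral over the enclosed region D:

    ∮_C P dx + Q dy = ∬_D (∂Q/∂x - ∂P/∂y) dA.

Here P = -20x^2y - 20y, Q = 20x, so

    ∂Q/∂x = 20,    ∂P/∂y = -20x^2 - 20,
    ∂Q/∂x - ∂P/∂y = 20x^2 + 40.

D is the region 0 ≤ x ≤ 3, 0 ≤ y ≤ 2. Evaluating the double integral:

    ∬_D (20x^2 + 40) dA = ∫_0^{3} ∫_0^{2} (20x^2 + 40) dy dx.

Inner (y from 0 to 2): 40x^2 + 80.
Outer (x from 0 to 3): 600.

Therefore ∮_C P dx + Q dy = 600.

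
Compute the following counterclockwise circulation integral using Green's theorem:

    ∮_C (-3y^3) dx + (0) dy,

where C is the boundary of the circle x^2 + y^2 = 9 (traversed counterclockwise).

Green's theorem converts the closed line integral into a double integral over the enclosed region D:

    ∮_C P dx + Q dy = ∬_D (∂Q/∂x - ∂P/∂y) dA.

Here P = -3y^3, Q = 0, so

    ∂Q/∂x = 0,    ∂P/∂y = -9y^2,
    ∂Q/∂x - ∂P/∂y = 9y^2.

D is the region x^2 + y^2 ≤ 9. Evaluating the double integral:

In polar coordinates (x = r cos θ, y = r sin θ, dA = r dr dθ) the integrand becomes 9r^2sin(θ)^2, so

    ∬_D (9y^2) dA = ∫_0^{2π} ∫_0^{3} (9r^2sin(θ)^2) · r dr dθ.

Inner (r from 0 to 3): 729sin(θ)^2/4.
Outer (θ from 0 to 2π): 729π/4.

Therefore ∮_C P dx + Q dy = 729π/4.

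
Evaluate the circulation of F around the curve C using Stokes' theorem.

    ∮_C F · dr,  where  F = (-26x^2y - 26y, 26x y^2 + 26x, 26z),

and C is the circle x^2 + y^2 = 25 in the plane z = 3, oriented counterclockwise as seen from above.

Let S be the flat disk x^2 + y^2 ≤ 25 in the plane z = 3, with upward unit normal n̂ = ẑ. By Stokes' theorem,

    ∮_C F · dr = ∬_S (∇ × F) · n̂ dS = ∬_D (curl F)_z dA,

where D is the disk x^2 + y^2 ≤ 25.

Compute the curl of F = (-26x^2y - 26y, 26x y^2 + 26x, 26z):
    (∇ × F)_x = ∂F_z/∂y - ∂F_y/∂z = 0,
    (∇ × F)_y = ∂F_x/∂z - ∂F_z/∂x = 0,
    (∇ × F)_z = ∂F_y/∂x - ∂F_x/∂y = 26x^2 + 26y^2 + 52.

On z = 3, (curl F)_z = 26x^2 + 26y^2 + 52.

Convert to polar (x = r cos θ, y = r sin θ, dA = r dr dθ); the integrand becomes 26r^2 + 52, so

    ∬_D (curl F)_z dA = ∫_0^{2π} ∫_0^{5} (26r^2 + 52) · r dr dθ.

Inner (r from 0 to 5): 9425/2.
Outer (θ from 0 to 2π): 9425π.

Therefore ∮_C F · dr = 9425π.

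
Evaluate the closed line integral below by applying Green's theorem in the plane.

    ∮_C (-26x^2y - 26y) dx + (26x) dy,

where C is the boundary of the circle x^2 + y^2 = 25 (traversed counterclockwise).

Green's theorem converts the closed line integral into a double integral over the enclosed region D:

    ∮_C P dx + Q dy = ∬_D (∂Q/∂x - ∂P/∂y) dA.

Here P = -26x^2y - 26y, Q = 26x, so

    ∂Q/∂x = 26,    ∂P/∂y = -26x^2 - 26,
    ∂Q/∂x - ∂P/∂y = 26x^2 + 52.

D is the region x^2 + y^2 ≤ 25. Evaluating the double integral:

In polar coordinates (x = r cos θ, y = r sin θ, dA = r dr dθ) the integrand becomes 26r^2cos(θ)^2 + 52, so

    ∬_D (26x^2 + 52) dA = ∫_0^{2π} ∫_0^{5} (26r^2cos(θ)^2 + 52) · r dr dθ.

Inner (r from 0 to 5): 8125cos(θ)^2/2 + 650.
Outer (θ from 0 to 2π): 10725π/2.

Therefore ∮_C P dx + Q dy = 10725π/2.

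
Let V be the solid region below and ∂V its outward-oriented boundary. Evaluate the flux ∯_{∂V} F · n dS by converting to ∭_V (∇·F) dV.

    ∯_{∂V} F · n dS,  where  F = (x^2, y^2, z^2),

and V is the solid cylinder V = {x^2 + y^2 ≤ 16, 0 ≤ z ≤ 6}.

By the divergence theorem,

    ∯_{∂V} F · n dS = ∭_V (∇ · F) dV.

Compute the divergence:
    ∇ · F = ∂F_x/∂x + ∂F_y/∂y + ∂F_z/∂z = 2x + 2y + 2z.

In cylindrical coordinates, x = r cos(θ), y = r sin(θ), z = z, dV = r dr dθ dz, with 0 ≤ r ≤ 4, 0 ≤ θ ≤ 2π, 0 ≤ z ≤ 6.

The integrand, after substitution and multiplying by the volume element, becomes (2sqrt(2)r sin(θ + π/4) + 2z) · r, so

    ∭_V (∇·F) dV = ∫_0^{2π} ∫_0^{4} ∫_0^{6} (2sqrt(2)r sin(θ + π/4) + 2z) · r dz dr dθ.

Inner (z from 0 to 6): 12r (sqrt(2)r sin(θ + π/4) + 3).
Middle (r from 0 to 4): 256sqrt(2)sin(θ + π/4) + 288.
Outer (θ from 0 to 2π): 576π.

Therefore ∯_{∂V} F · n dS = 576π.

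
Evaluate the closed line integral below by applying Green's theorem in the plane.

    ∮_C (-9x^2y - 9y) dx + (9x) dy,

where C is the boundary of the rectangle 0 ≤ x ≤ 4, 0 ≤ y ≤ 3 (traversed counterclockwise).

Green's theorem converts the closed line integral into a double integral over the enclosed region D:

    ∮_C P dx + Q dy = ∬_D (∂Q/∂x - ∂P/∂y) dA.

Here P = -9x^2y - 9y, Q = 9x, so

    ∂Q/∂x = 9,    ∂P/∂y = -9x^2 - 9,
    ∂Q/∂x - ∂P/∂y = 9x^2 + 18.

D is the region 0 ≤ x ≤ 4, 0 ≤ y ≤ 3. Evaluating the double integral:

    ∬_D (9x^2 + 18) dA = ∫_0^{4} ∫_0^{3} (9x^2 + 18) dy dx.

Inner (y from 0 to 3): 27x^2 + 54.
Outer (x from 0 to 4): 792.

Therefore ∮_C P dx + Q dy = 792.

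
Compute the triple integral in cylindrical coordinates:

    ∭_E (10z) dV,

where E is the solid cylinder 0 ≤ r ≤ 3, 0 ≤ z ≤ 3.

In cylindrical coordinates, x = r cos(θ), y = r sin(θ), z = z, and dV = r dr dθ dz.

The integrand becomes 10z, so

    ∭_E (10z) dV = ∫_{0}^{2π} ∫_{0}^{3} ∫_{0}^{3} (10z) · r dz dr dθ.

Inner (z): 45r.
Middle (r from 0 to 3): 405/2.
Outer (θ): 405π.

Therefore the triple integral equals 405π.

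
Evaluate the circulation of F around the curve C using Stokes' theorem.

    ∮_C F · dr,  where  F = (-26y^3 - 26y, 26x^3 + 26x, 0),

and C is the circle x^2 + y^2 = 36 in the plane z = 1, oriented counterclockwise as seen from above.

Let S be the flat disk x^2 + y^2 ≤ 36 in the plane z = 1, with upward unit normal n̂ = ẑ. By Stokes' theorem,

    ∮_C F · dr = ∬_S (∇ × F) · n̂ dS = ∬_D (curl F)_z dA,

where D is the disk x^2 + y^2 ≤ 36.

Compute the curl of F = (-26y^3 - 26y, 26x^3 + 26x, 0):
    (∇ × F)_x = ∂F_z/∂y - ∂F_y/∂z = 0,
    (∇ × F)_y = ∂F_x/∂z - ∂F_z/∂x = 0,
    (∇ × F)_z = ∂F_y/∂x - ∂F_x/∂y = 78x^2 + 78y^2 + 52.

On z = 1, (curl F)_z = 78x^2 + 78y^2 + 52.

Convert to polar (x = r cos θ, y = r sin θ, dA = r dr dθ); the integrand becomes 78r^2 + 52, so

    ∬_D (curl F)_z dA = ∫_0^{2π} ∫_0^{6} (78r^2 + 52) · r dr dθ.

Inner (r from 0 to 6): 26208.
Outer (θ from 0 to 2π): 52416π.

Therefore ∮_C F · dr = 52416π.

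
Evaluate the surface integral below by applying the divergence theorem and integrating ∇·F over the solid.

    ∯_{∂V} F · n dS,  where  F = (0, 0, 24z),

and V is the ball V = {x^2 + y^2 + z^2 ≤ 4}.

By the divergence theorem,

    ∯_{∂V} F · n dS = ∭_V (∇ · F) dV.

Compute the divergence:
    ∇ · F = ∂F_x/∂x + ∂F_y/∂y + ∂F_z/∂z = 0 + 0 + 24 = 24.

In spherical coordinates, x = ρ sin(φ) cos(θ), y = ρ sin(φ) sin(θ), z = ρ cos(φ), dV = ρ^2 sin(φ) dρ dφ dθ, with 0 ≤ ρ ≤ 2, 0 ≤ φ ≤ π, 0 ≤ θ ≤ 2π.

The integrand, after substitution and multiplying by the volume element, becomes (24) · ρ^2 sin(φ), so

    ∭_V (∇·F) dV = ∫_0^{2π} ∫_0^{π} ∫_0^{2} (24) · ρ^2 sin(φ) dρ dφ dθ.

Inner (ρ from 0 to 2): 64sin(φ).
Middle (φ from 0 to π): 128.
Outer (θ from 0 to 2π): 256π.

Therefore ∯_{∂V} F · n dS = 256π.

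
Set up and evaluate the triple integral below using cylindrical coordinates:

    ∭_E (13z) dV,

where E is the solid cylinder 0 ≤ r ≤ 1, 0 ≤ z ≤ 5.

In cylindrical coordinates, x = r cos(θ), y = r sin(θ), z = z, and dV = r dr dθ dz.

The integrand becomes 13z, so

    ∭_E (13z) dV = ∫_{0}^{2π} ∫_{0}^{1} ∫_{0}^{5} (13z) · r dz dr dθ.

Inner (z): 325r/2.
Middle (r from 0 to 1): 325/4.
Outer (θ): 325π/2.

Therefore the triple integral equals 325π/2.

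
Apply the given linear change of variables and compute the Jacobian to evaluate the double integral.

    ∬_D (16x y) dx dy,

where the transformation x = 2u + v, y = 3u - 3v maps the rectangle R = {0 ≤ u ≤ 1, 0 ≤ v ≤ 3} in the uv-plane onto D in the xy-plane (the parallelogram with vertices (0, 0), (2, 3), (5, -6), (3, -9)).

Compute the Jacobian determinant of (x, y) with respect to (u, v):

    ∂(x,y)/∂(u,v) = | 2  1 | = (2)(-3) - (1)(3) = -9.
                   | 3  -3 |

Its absolute value is |J| = 9 (the area scaling factor).

Substituting x = 2u + v, y = 3u - 3v into the integrand,

    16x y → 96u^2 - 48u v - 48v^2,

so the integral becomes

    ∬_R (96u^2 - 48u v - 48v^2) · |J| du dv = ∫_0^1 ∫_0^3 (864u^2 - 432u v - 432v^2) dv du.

Inner (v): 2592u^2 - 1944u - 3888.
Outer (u): -3996.

Therefore ∬_D (16x y) dx dy = -3996.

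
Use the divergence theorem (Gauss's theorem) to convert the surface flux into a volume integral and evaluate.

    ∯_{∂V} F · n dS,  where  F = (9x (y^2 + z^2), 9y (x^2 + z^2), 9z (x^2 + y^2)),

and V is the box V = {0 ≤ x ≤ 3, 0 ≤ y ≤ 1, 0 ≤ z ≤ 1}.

By the divergence theorem,

    ∯_{∂V} F · n dS = ∭_V (∇ · F) dV.

Compute the divergence:
    ∇ · F = ∂F_x/∂x + ∂F_y/∂y + ∂F_z/∂z = 9y^2 + 9z^2 + 9x^2 + 9z^2 + 9x^2 + 9y^2 = 18x^2 + 18y^2 + 18z^2.

V is a rectangular box, so dV = dx dy dz with 0 ≤ x ≤ 3, 0 ≤ y ≤ 1, 0 ≤ z ≤ 1.

Integrate (18x^2 + 18y^2 + 18z^2) over V as an iterated integral:

    ∭_V (∇·F) dV = ∫_0^{3} ∫_0^{1} ∫_0^{1} (18x^2 + 18y^2 + 18z^2) dz dy dx.

Inner (z from 0 to 1): 18x^2 + 18y^2 + 6.
Middle (y from 0 to 1): 18x^2 + 12.
Outer (x from 0 to 3): 198.

Therefore ∯_{∂V} F · n dS = 198.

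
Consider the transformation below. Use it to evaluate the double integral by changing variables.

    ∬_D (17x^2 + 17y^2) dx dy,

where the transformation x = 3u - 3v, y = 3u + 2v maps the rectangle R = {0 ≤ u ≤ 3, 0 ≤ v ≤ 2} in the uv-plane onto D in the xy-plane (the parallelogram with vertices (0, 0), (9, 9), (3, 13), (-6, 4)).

Compute the Jacobian determinant of (x, y) with respect to (u, v):

    ∂(x,y)/∂(u,v) = | 3  -3 | = (3)(2) - (-3)(3) = 15.
                   | 3  2 |

Its absolute value is |J| = 15 (the area scaling factor).

Substituting x = 3u - 3v, y = 3u + 2v into the integrand,

    17x^2 + 17y^2 → 306u^2 - 102u v + 221v^2,

so the integral becomes

    ∬_R (306u^2 - 102u v + 221v^2) · |J| du dv = ∫_0^3 ∫_0^2 (4590u^2 - 1530u v + 3315v^2) dv du.

Inner (v): 9180u^2 - 3060u + 8840.
Outer (u): 95370.

Therefore ∬_D (17x^2 + 17y^2) dx dy = 95370.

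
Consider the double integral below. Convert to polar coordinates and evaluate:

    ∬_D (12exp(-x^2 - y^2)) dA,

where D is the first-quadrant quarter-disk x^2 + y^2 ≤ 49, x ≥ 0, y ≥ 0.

The region D is 0 ≤ r ≤ 7, 0 ≤ θ ≤ π/2 in polar coordinates, where x = r cos(θ), y = r sin(θ), and dA = r dr dθ.

Under the substitution, the integrand becomes 12exp(-r^2), so

    ∬_D (12exp(-x^2 - y^2)) dA = ∫_{0}^{π/2} ∫_{0}^{7} (12exp(-r^2)) · r dr dθ.

Inner integral (in r): ∫_{0}^{7} (12exp(-r^2)) · r dr = 6 - 6exp(-49).

Outer integral (in θ): ∫_{0}^{π/2} (6 - 6exp(-49)) dθ = -3π exp(-49) + 3π.

Therefore ∬_D (12exp(-x^2 - y^2)) dA = -3π exp(-49) + 3π.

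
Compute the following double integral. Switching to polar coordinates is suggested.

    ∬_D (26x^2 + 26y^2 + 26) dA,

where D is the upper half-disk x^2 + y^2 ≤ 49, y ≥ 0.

The region D is 0 ≤ r ≤ 7, 0 ≤ θ ≤ π in polar coordinates, where x = r cos(θ), y = r sin(θ), and dA = r dr dθ.

Under the substitution, the integrand becomes 26r^2 + 26, so

    ∬_D (26x^2 + 26y^2 + 26) dA = ∫_{0}^{π} ∫_{0}^{7} (26r^2 + 26) · r dr dθ.

Inner integral (in r): ∫_{0}^{7} (26r^2 + 26) · r dr = 32487/2.

Outer integral (in θ): ∫_{0}^{π} (32487/2) dθ = 32487π/2.

Therefore ∬_D (26x^2 + 26y^2 + 26) dA = 32487π/2.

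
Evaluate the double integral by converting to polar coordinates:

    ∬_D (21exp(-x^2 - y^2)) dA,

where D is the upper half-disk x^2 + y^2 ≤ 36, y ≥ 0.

The region D is 0 ≤ r ≤ 6, 0 ≤ θ ≤ π in polar coordinates, where x = r cos(θ), y = r sin(θ), and dA = r dr dθ.

Under the substitution, the integrand becomes 21exp(-r^2), so

    ∬_D (21exp(-x^2 - y^2)) dA = ∫_{0}^{π} ∫_{0}^{6} (21exp(-r^2)) · r dr dθ.

Inner integral (in r): ∫_{0}^{6} (21exp(-r^2)) · r dr = 21/2 - 21exp(-36)/2.

Outer integral (in θ): ∫_{0}^{π} (21/2 - 21exp(-36)/2) dθ = -21π (1 - exp(36))exp(-36)/2.

Therefore ∬_D (21exp(-x^2 - y^2)) dA = -21π (1 - exp(36))exp(-36)/2.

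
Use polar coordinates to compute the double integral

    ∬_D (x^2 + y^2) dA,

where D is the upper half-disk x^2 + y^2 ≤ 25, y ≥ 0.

The region D is 0 ≤ r ≤ 5, 0 ≤ θ ≤ π in polar coordinates, where x = r cos(θ), y = r sin(θ), and dA = r dr dθ.

Under the substitution, the integrand becomes r^2, so

    ∬_D (x^2 + y^2) dA = ∫_{0}^{π} ∫_{0}^{5} (r^2) · r dr dθ.

Inner integral (in r): ∫_{0}^{5} (r^2) · r dr = 625/4.

Outer integral (in θ): ∫_{0}^{π} (625/4) dθ = 625π/4.

Therefore ∬_D (x^2 + y^2) dA = 625π/4.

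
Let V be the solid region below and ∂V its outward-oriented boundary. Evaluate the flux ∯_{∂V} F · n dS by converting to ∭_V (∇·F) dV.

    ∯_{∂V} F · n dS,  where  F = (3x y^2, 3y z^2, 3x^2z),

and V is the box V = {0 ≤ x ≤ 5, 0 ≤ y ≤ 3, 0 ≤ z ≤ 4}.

By the divergence theorem,

    ∯_{∂V} F · n dS = ∭_V (∇ · F) dV.

Compute the divergence:
    ∇ · F = ∂F_x/∂x + ∂F_y/∂y + ∂F_z/∂z = 3y^2 + 3z^2 + 3x^2 = 3x^2 + 3y^2 + 3z^2.

V is a rectangular box, so dV = dx dy dz with 0 ≤ x ≤ 5, 0 ≤ y ≤ 3, 0 ≤ z ≤ 4.

Integrate (3x^2 + 3y^2 + 3z^2) over V as an iterated integral:

    ∭_V (∇·F) dV = ∫_0^{5} ∫_0^{3} ∫_0^{4} (3x^2 + 3y^2 + 3z^2) dz dy dx.

Inner (z from 0 to 4): 12x^2 + 12y^2 + 64.
Middle (y from 0 to 3): 36x^2 + 300.
Outer (x from 0 to 5): 3000.

Therefore ∯_{∂V} F · n dS = 3000.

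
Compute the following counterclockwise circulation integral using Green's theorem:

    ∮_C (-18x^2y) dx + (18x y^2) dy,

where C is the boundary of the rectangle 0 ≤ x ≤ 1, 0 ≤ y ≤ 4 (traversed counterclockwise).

Green's theorem converts the closed line integral into a double integral over the enclosed region D:

    ∮_C P dx + Q dy = ∬_D (∂Q/∂x - ∂P/∂y) dA.

Here P = -18x^2y, Q = 18x y^2, so

    ∂Q/∂x = 18y^2,    ∂P/∂y = -18x^2,
    ∂Q/∂x - ∂P/∂y = 18x^2 + 18y^2.

D is the region 0 ≤ x ≤ 1, 0 ≤ y ≤ 4. Evaluating the double integral:

    ∬_D (18x^2 + 18y^2) dA = ∫_0^{1} ∫_0^{4} (18x^2 + 18y^2) dy dx.

Inner (y from 0 to 4): 72x^2 + 384.
Outer (x from 0 to 1): 408.

Therefore ∮_C P dx + Q dy = 408.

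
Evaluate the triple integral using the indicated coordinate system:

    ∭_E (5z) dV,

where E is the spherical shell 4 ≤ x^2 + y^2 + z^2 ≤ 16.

In spherical coordinates, x = ρ sin(φ) cos(θ), y = ρ sin(φ) sin(θ), z = ρ cos(φ), and dV = ρ^2 sin(φ) dρ dφ dθ.

The integrand becomes 5ρ cos(φ), so

    ∭_E (5z) dV = ∫_{0}^{2π} ∫_{0}^{π} ∫_{2}^{4} (5ρ cos(φ)) · ρ^2 sin(φ) dρ dφ dθ.

Inner (ρ): 150sin(2φ).
Middle (φ): 0.
Outer (θ): 0.

Therefore the triple integral equals 0.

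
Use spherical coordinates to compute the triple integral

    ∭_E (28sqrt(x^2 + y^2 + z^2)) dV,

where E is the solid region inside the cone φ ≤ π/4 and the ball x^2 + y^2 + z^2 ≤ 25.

In spherical coordinates, x = ρ sin(φ) cos(θ), y = ρ sin(φ) sin(θ), z = ρ cos(φ), and dV = ρ^2 sin(φ) dρ dφ dθ.

The integrand becomes 28ρ, so

    ∭_E (28sqrt(x^2 + y^2 + z^2)) dV = ∫_{0}^{2π} ∫_{0}^{π/4} ∫_{0}^{5} (28ρ) · ρ^2 sin(φ) dρ dφ dθ.

Inner (ρ): 4375sin(φ).
Middle (φ): 4375 - 4375sqrt(2)/2.
Outer (θ): 4375π (2 - sqrt(2)).

Therefore the triple integral equals 4375π (2 - sqrt(2)).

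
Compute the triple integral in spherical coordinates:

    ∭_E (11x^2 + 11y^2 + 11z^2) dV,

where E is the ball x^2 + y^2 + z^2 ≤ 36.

In spherical coordinates, x = ρ sin(φ) cos(θ), y = ρ sin(φ) sin(θ), z = ρ cos(φ), and dV = ρ^2 sin(φ) dρ dφ dθ.

The integrand becomes 11ρ^2, so

    ∭_E (11x^2 + 11y^2 + 11z^2) dV = ∫_{0}^{2π} ∫_{0}^{π} ∫_{0}^{6} (11ρ^2) · ρ^2 sin(φ) dρ dφ dθ.

Inner (ρ): 85536sin(φ)/5.
Middle (φ): 171072/5.
Outer (θ): 342144π/5.

Therefore the triple integral equals 342144π/5.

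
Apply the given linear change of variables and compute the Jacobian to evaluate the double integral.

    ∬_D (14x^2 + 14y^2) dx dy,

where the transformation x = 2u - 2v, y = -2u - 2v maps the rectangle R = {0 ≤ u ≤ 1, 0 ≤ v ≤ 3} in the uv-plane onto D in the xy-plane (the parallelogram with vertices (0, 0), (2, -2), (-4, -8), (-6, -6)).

Compute the Jacobian determinant of (x, y) with respect to (u, v):

    ∂(x,y)/∂(u,v) = | 2  -2 | = (2)(-2) - (-2)(-2) = -8.
                   | -2  -2 |

Its absolute value is |J| = 8 (the area scaling factor).

Substituting x = 2u - 2v, y = -2u - 2v into the integrand,

    14x^2 + 14y^2 → 112u^2 + 112v^2,

so the integral becomes

    ∬_R (112u^2 + 112v^2) · |J| du dv = ∫_0^1 ∫_0^3 (896u^2 + 896v^2) dv du.

Inner (v): 2688u^2 + 8064.
Outer (u): 8960.

Therefore ∬_D (14x^2 + 14y^2) dx dy = 8960.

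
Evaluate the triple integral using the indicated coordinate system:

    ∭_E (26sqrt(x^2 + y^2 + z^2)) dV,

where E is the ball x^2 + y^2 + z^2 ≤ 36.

In spherical coordinates, x = ρ sin(φ) cos(θ), y = ρ sin(φ) sin(θ), z = ρ cos(φ), and dV = ρ^2 sin(φ) dρ dφ dθ.

The integrand becomes 26ρ, so

    ∭_E (26sqrt(x^2 + y^2 + z^2)) dV = ∫_{0}^{2π} ∫_{0}^{π} ∫_{0}^{6} (26ρ) · ρ^2 sin(φ) dρ dφ dθ.

Inner (ρ): 8424sin(φ).
Middle (φ): 16848.
Outer (θ): 33696π.

Therefore the triple integral equals 33696π.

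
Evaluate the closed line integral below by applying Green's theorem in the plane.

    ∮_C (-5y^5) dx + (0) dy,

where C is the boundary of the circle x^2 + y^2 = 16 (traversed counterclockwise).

Green's theorem converts the closed line integral into a double integral over the enclosed region D:

    ∮_C P dx + Q dy = ∬_D (∂Q/∂x - ∂P/∂y) dA.

Here P = -5y^5, Q = 0, so

    ∂Q/∂x = 0,    ∂P/∂y = -25y^4,
    ∂Q/∂x - ∂P/∂y = 25y^4.

D is the region x^2 + y^2 ≤ 16. Evaluating the double integral:

In polar coordinates (x = r cos θ, y = r sin θ, dA = r dr dθ) the integrand becomes 25r^4sin(θ)^4, so

    ∬_D (25y^4) dA = ∫_0^{2π} ∫_0^{4} (25r^4sin(θ)^4) · r dr dθ.

Inner (r from 0 to 4): 51200sin(θ)^4/3.
Outer (θ from 0 to 2π): 12800π.

Therefore ∮_C P dx + Q dy = 12800π.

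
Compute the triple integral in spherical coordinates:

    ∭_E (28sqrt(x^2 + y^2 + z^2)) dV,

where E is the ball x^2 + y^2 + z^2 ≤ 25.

In spherical coordinates, x = ρ sin(φ) cos(θ), y = ρ sin(φ) sin(θ), z = ρ cos(φ), and dV = ρ^2 sin(φ) dρ dφ dθ.

The integrand becomes 28ρ, so

    ∭_E (28sqrt(x^2 + y^2 + z^2)) dV = ∫_{0}^{2π} ∫_{0}^{π} ∫_{0}^{5} (28ρ) · ρ^2 sin(φ) dρ dφ dθ.

Inner (ρ): 4375sin(φ).
Middle (φ): 8750.
Outer (θ): 17500π.

Therefore the triple integral equals 17500π.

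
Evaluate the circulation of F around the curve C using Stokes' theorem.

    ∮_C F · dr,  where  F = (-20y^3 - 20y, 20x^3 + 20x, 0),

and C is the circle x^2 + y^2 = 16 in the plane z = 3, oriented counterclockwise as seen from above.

Let S be the flat disk x^2 + y^2 ≤ 16 in the plane z = 3, with upward unit normal n̂ = ẑ. By Stokes' theorem,

    ∮_C F · dr = ∬_S (∇ × F) · n̂ dS = ∬_D (curl F)_z dA,

where D is the disk x^2 + y^2 ≤ 16.

Compute the curl of F = (-20y^3 - 20y, 20x^3 + 20x, 0):
    (∇ × F)_x = ∂F_z/∂y - ∂F_y/∂z = 0,
    (∇ × F)_y = ∂F_x/∂z - ∂F_z/∂x = 0,
    (∇ × F)_z = ∂F_y/∂x - ∂F_x/∂y = 60x^2 + 60y^2 + 40.

On z = 3, (curl F)_z = 60x^2 + 60y^2 + 40.

Convert to polar (x = r cos θ, y = r sin θ, dA = r dr dθ); the integrand becomes 60r^2 + 40, so

    ∬_D (curl F)_z dA = ∫_0^{2π} ∫_0^{4} (60r^2 + 40) · r dr dθ.

Inner (r from 0 to 4): 4160.
Outer (θ from 0 to 2π): 8320π.

Therefore ∮_C F · dr = 8320π.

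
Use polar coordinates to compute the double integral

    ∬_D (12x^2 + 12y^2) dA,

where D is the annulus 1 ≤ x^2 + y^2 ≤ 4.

The region D is 1 ≤ r ≤ 2, 0 ≤ θ ≤ 2π in polar coordinates, where x = r cos(θ), y = r sin(θ), and dA = r dr dθ.

Under the substitution, the integrand becomes 12r^2, so

    ∬_D (12x^2 + 12y^2) dA = ∫_{0}^{2π} ∫_{1}^{2} (12r^2) · r dr dθ.

Inner integral (in r): ∫_{1}^{2} (12r^2) · r dr = 45.

Outer integral (in θ): ∫_{0}^{2π} (45) dθ = 90π.

Therefore ∬_D (12x^2 + 12y^2) dA = 90π.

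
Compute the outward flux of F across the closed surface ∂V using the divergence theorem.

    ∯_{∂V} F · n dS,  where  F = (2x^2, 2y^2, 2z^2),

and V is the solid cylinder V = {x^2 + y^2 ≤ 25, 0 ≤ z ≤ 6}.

By the divergence theorem,

    ∯_{∂V} F · n dS = ∭_V (∇ · F) dV.

Compute the divergence:
    ∇ · F = ∂F_x/∂x + ∂F_y/∂y + ∂F_z/∂z = 4x + 4y + 4z.

In cylindrical coordinates, x = r cos(θ), y = r sin(θ), z = z, dV = r dr dθ dz, with 0 ≤ r ≤ 5, 0 ≤ θ ≤ 2π, 0 ≤ z ≤ 6.

The integrand, after substitution and multiplying by the volume element, becomes (4sqrt(2)r sin(θ + π/4) + 4z) · r, so

    ∭_V (∇·F) dV = ∫_0^{2π} ∫_0^{5} ∫_0^{6} (4sqrt(2)r sin(θ + π/4) + 4z) · r dz dr dθ.

Inner (z from 0 to 6): 24r (sqrt(2)r sin(θ + π/4) + 3).
Middle (r from 0 to 5): 1000sqrt(2)sin(θ + π/4) + 900.
Outer (θ from 0 to 2π): 1800π.

Therefore ∯_{∂V} F · n dS = 1800π.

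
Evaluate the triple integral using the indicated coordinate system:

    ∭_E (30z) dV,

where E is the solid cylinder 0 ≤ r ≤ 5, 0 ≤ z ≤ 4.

In cylindrical coordinates, x = r cos(θ), y = r sin(θ), z = z, and dV = r dr dθ dz.

The integrand becomes 30z, so

    ∭_E (30z) dV = ∫_{0}^{2π} ∫_{0}^{5} ∫_{0}^{4} (30z) · r dz dr dθ.

Inner (z): 240r.
Middle (r from 0 to 5): 3000.
Outer (θ): 6000π.

Therefore the triple integral equals 6000π.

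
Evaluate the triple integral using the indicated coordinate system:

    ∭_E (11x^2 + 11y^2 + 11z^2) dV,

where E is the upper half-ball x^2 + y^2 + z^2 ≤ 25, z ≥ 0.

In spherical coordinates, x = ρ sin(φ) cos(θ), y = ρ sin(φ) sin(θ), z = ρ cos(φ), and dV = ρ^2 sin(φ) dρ dφ dθ.

The integrand becomes 11ρ^2, so

    ∭_E (11x^2 + 11y^2 + 11z^2) dV = ∫_{0}^{2π} ∫_{0}^{π/2} ∫_{0}^{5} (11ρ^2) · ρ^2 sin(φ) dρ dφ dθ.

Inner (ρ): 6875sin(φ).
Middle (φ): 6875.
Outer (θ): 13750π.

Therefore the triple integral equals 13750π.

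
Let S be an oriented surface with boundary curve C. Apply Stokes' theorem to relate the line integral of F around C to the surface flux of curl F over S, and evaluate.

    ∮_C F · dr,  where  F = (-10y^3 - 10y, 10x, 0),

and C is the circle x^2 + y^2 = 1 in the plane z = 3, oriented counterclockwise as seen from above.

Let S be the flat disk x^2 + y^2 ≤ 1 in the plane z = 3, with upward unit normal n̂ = ẑ. By Stokes' theorem,

    ∮_C F · dr = ∬_S (∇ × F) · n̂ dS = ∬_D (curl F)_z dA,

where D is the disk x^2 + y^2 ≤ 1.

Compute the curl of F = (-10y^3 - 10y, 10x, 0):
    (∇ × F)_x = ∂F_z/∂y - ∂F_y/∂z = 0,
    (∇ × F)_y = ∂F_x/∂z - ∂F_z/∂x = 0,
    (∇ × F)_z = ∂F_y/∂x - ∂F_x/∂y = 30y^2 + 20.

On z = 3, (curl F)_z = 30y^2 + 20.

Convert to polar (x = r cos θ, y = r sin θ, dA = r dr dθ); the integrand becomes 30r^2sin(θ)^2 + 20, so

    ∬_D (curl F)_z dA = ∫_0^{2π} ∫_0^{1} (30r^2sin(θ)^2 + 20) · r dr dθ.

Inner (r from 0 to 1): 15sin(θ)^2/2 + 10.
Outer (θ from 0 to 2π): 55π/2.

Therefore ∮_C F · dr = 55π/2.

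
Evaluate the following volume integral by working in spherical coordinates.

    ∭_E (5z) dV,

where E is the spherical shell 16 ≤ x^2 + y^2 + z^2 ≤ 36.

In spherical coordinates, x = ρ sin(φ) cos(θ), y = ρ sin(φ) sin(θ), z = ρ cos(φ), and dV = ρ^2 sin(φ) dρ dφ dθ.

The integrand becomes 5ρ cos(φ), so

    ∭_E (5z) dV = ∫_{0}^{2π} ∫_{0}^{π} ∫_{4}^{6} (5ρ cos(φ)) · ρ^2 sin(φ) dρ dφ dθ.

Inner (ρ): 650sin(2φ).
Middle (φ): 0.
Outer (θ): 0.

Therefore the triple integral equals 0.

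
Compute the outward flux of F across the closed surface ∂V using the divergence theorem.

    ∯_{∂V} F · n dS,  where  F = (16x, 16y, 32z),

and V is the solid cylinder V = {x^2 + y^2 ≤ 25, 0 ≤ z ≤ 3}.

By the divergence theorem,

    ∯_{∂V} F · n dS = ∭_V (∇ · F) dV.

Compute the divergence:
    ∇ · F = ∂F_x/∂x + ∂F_y/∂y + ∂F_z/∂z = 16 + 16 + 32 = 64.

In cylindrical coordinates, x = r cos(θ), y = r sin(θ), z = z, dV = r dr dθ dz, with 0 ≤ r ≤ 5, 0 ≤ θ ≤ 2π, 0 ≤ z ≤ 3.

The integrand, after substitution and multiplying by the volume element, becomes (64) · r, so

    ∭_V (∇·F) dV = ∫_0^{2π} ∫_0^{5} ∫_0^{3} (64) · r dz dr dθ.

Inner (z from 0 to 3): 192r.
Middle (r from 0 to 5): 2400.
Outer (θ from 0 to 2π): 4800π.

Therefore ∯_{∂V} F · n dS = 4800π.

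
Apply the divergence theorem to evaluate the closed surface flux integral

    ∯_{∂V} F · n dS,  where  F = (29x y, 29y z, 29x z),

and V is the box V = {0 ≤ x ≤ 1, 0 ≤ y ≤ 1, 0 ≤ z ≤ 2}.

By the divergence theorem,

    ∯_{∂V} F · n dS = ∭_V (∇ · F) dV.

Compute the divergence:
    ∇ · F = ∂F_x/∂x + ∂F_y/∂y + ∂F_z/∂z = 29y + 29z + 29x = 29x + 29y + 29z.

V is a rectangular box, so dV = dx dy dz with 0 ≤ x ≤ 1, 0 ≤ y ≤ 1, 0 ≤ z ≤ 2.

Integrate (29x + 29y + 29z) over V as an iterated integral:

    ∭_V (∇·F) dV = ∫_0^{1} ∫_0^{1} ∫_0^{2} (29x + 29y + 29z) dz dy dx.

Inner (z from 0 to 2): 58x + 58y + 58.
Middle (y from 0 to 1): 58x + 87.
Outer (x from 0 to 1): 116.

Therefore ∯_{∂V} F · n dS = 116.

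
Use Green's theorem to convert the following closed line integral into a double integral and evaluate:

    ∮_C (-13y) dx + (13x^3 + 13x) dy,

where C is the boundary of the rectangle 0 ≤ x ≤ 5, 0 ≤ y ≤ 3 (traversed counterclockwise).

Green's theorem converts the closed line integral into a double integral over the enclosed region D:

    ∮_C P dx + Q dy = ∬_D (∂Q/∂x - ∂P/∂y) dA.

Here P = -13y, Q = 13x^3 + 13x, so

    ∂Q/∂x = 39x^2 + 13,    ∂P/∂y = -13,
    ∂Q/∂x - ∂P/∂y = 39x^2 + 26.

D is the region 0 ≤ x ≤ 5, 0 ≤ y ≤ 3. Evaluating the double integral:

    ∬_D (39x^2 + 26) dA = ∫_0^{5} ∫_0^{3} (39x^2 + 26) dy dx.

Inner (y from 0 to 3): 117x^2 + 78.
Outer (x from 0 to 5): 5265.

Therefore ∮_C P dx + Q dy = 5265.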